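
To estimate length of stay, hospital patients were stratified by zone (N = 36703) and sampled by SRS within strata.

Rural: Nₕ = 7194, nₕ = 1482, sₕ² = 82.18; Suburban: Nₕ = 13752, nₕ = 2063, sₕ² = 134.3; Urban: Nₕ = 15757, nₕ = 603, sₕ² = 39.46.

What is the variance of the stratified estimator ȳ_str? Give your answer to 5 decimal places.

0.02106

Var(ȳ_str) = Σₕ Wₕ²(1 − fₕ)sₕ²/nₕ with Wₕ = Nₕ/N, N = 36703.
Rural: Wₕ = 0.19600578; term = 0.19600578²·(1 − 0.20600500)·82.18/1482 = 0.0016915056.
Suburban: Wₕ = 0.37468327; term = 0.37468327²·(1 − 0.15001454)·134.3/2063 = 0.0077681371.
Urban: Wₕ = 0.42931096; term = 0.42931096²·(1 − 0.03826871)·39.46/603 = 0.011599452.
Sum = 0.021059095.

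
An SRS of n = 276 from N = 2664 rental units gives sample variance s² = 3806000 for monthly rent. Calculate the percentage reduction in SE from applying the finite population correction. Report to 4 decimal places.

5.3218

f = n/N = 276/2664 = 0.10360360.
SE_no-fpc = √(s²/n) = 117.43021; SE_fpc = √((1−f)s²/n) = 111.18083.
Ratio = √(1−f) = 0.94678213. Reduction = 100·(1 − 0.94678213) = 5.3218%.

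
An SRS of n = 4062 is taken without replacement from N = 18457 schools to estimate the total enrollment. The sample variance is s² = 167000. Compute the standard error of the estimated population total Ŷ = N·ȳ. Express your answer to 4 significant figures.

Var(Ŷ) = N²·Var(ȳ) = N²·(1 − n/N)·s²/n.
f = 4062/18457 = 0.22007910; Var(ȳ) = 0.77992090·167000/4062 = 32.064695.
Var(Ŷ) = 18457² · 32.064695 = 1.0923186 × 10^10.
SE(Ŷ) = √(1.0923186 × 10^10) = 104500.

104500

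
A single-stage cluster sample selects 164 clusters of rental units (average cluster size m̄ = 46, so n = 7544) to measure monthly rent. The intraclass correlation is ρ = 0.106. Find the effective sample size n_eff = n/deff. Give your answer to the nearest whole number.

1307

deff = 1 + (46 − 1)·0.106 = 1 + 4.77 = 5.77.
n_eff = 7544 / 5.77 = 1307.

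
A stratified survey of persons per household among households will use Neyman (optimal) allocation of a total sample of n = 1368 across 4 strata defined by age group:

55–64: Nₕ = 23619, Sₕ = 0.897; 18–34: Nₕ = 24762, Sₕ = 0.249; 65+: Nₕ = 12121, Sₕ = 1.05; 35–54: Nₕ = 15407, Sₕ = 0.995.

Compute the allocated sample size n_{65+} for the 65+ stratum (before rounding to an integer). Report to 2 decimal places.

Neyman allocation: nₕ = n·NₕSₕ / Σⱼ NⱼSⱼ.
Σ NⱼSⱼ = 23619·0.897 + 24762·0.249 + 12121·1.05 + 15407·0.995 = 55408.996.
n_{65+} = 1368·12121·1.05 / 55408.996 = 314.22.

314.22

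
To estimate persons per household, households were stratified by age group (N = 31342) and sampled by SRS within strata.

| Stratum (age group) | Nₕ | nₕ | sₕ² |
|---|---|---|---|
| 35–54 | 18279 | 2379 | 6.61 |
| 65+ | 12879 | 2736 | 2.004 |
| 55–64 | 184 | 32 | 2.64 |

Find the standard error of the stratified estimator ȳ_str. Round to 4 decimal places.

0.0304

Var(ȳ_str) = Σₕ Wₕ²(1 − fₕ)sₕ²/nₕ with Wₕ = Nₕ/N, N = 31342.
35–54: Wₕ = 0.58321103; term = 0.58321103²·(1 − 0.13014935)·6.61/2379 = 8.2205933 × 10^-4.
65+: Wₕ = 0.41091826; term = 0.41091826²·(1 − 0.21243885)·2.004/2736 = 9.7403997 × 10^-5.
55–64: Wₕ = 0.00587072; term = 0.00587072²·(1 − 0.17391304)·2.64/32 = 2.348886 × 10^-6.
Sum = 9.2181221 × 10^-4.
SE = √(9.2181221 × 10^-4) = 0.0304.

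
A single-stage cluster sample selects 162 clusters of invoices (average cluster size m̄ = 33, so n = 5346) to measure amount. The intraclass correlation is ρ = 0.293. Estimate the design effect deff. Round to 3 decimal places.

deff = 1 + (33 − 1)·0.293 = 1 + 9.376 = 10.376.

10.376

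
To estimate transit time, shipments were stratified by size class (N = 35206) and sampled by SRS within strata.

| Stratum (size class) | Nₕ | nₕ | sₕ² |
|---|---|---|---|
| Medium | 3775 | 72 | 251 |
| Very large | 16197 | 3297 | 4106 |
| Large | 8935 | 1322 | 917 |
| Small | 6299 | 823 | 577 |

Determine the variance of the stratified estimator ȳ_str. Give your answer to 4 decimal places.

Var(ȳ_str) = Σₕ Wₕ²(1 − fₕ)sₕ²/nₕ with Wₕ = Nₕ/N, N = 35206.
Medium: Wₕ = 0.10722604; term = 0.10722604²·(1 − 0.01907285)·251/72 = 0.039316833.
Very large: Wₕ = 0.46006363; term = 0.46006363²·(1 − 0.20355621)·4106/3297 = 0.20993794.
Large: Wₕ = 0.25379197; term = 0.25379197²·(1 − 0.14795747)·917/1322 = 0.038067547.
Small: Wₕ = 0.17891837; term = 0.17891837²·(1 − 0.13065566)·577/823 = 0.019510916.
Sum = 0.30683324.

0.3068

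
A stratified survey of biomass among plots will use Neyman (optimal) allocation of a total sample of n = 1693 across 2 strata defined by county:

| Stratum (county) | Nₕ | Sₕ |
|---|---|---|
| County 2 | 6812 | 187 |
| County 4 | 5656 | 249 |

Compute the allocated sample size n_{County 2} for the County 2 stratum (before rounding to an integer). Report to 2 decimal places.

Neyman allocation: nₕ = n·NₕSₕ / Σⱼ NⱼSⱼ.
Σ NⱼSⱼ = 6812·187 + 5656·249 = 2.682188 × 10^6.
n_{County 2} = 1693·6812·187 / (2.682188 × 10^6) = 804.05.

804.05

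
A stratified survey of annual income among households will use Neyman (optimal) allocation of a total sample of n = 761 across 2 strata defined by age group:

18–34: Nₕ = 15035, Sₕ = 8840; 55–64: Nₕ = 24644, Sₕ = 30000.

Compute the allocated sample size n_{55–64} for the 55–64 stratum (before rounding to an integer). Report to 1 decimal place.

Neyman allocation: nₕ = n·NₕSₕ / Σⱼ NⱼSⱼ.
Σ NⱼSⱼ = 15035·8840 + 24644·30000 = 8.722294 × 10^8.
n_{55–64} = 761·24644·30000 / (8.722294 × 10^8) = 645.0.

645.0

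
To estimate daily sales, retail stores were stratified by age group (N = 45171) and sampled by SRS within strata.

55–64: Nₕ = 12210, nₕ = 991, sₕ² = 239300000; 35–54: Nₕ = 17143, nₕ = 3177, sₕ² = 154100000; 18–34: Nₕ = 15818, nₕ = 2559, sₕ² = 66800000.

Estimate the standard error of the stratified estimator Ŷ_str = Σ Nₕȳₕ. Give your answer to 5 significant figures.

7.0828 × 10^6

Var(Ŷ_str) = Σₕ Nₕ²(1 − fₕ)sₕ²/nₕ.
55–64: 12210²·(1 − 991/12210)·239300000/991 = 3.3077971 × 10^13.
35–54: 17143²·(1 − 3177/17143)·154100000/3177 = 1.1612996 × 10^13.
18–34: 15818²·(1 − 2559/15818)·66800000/2559 = 5.4748033 × 10^12.
Sum = 5.016577 × 10^13.
SE = √(5.016577 × 10^13) = 7.0828 × 10^6.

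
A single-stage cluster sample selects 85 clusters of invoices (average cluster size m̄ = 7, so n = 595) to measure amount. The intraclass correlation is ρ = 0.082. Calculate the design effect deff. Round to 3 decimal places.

deff = 1 + (7 − 1)·0.082 = 1 + 0.492 = 1.492.

1.492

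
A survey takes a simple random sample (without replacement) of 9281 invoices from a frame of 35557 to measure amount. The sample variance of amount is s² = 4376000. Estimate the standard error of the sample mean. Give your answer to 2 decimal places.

18.67

Under SRS without replacement, Var(ȳ) = (1 − f)·s²/n with f = n/N = 9281/35557 = 0.26101752.
Var(ȳ) = (1 − 0.26101752)·4376000/9281 = 0.73898248·471.50092 = 348.43092.
SE(ȳ) = √(348.43092) = 18.67.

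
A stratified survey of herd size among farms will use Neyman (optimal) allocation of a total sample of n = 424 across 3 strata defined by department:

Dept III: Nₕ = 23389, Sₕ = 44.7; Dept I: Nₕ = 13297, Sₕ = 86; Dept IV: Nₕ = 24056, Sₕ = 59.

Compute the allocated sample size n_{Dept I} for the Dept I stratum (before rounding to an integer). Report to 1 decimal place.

134.4

Neyman allocation: nₕ = n·NₕSₕ / Σⱼ NⱼSⱼ.
Σ NⱼSⱼ = 23389·44.7 + 13297·86 + 24056·59 = 3.6083343 × 10^6.
n_{Dept I} = 424·13297·86 / (3.6083343 × 10^6) = 134.4.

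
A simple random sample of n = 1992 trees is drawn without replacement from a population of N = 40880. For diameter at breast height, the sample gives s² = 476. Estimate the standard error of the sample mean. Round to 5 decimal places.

0.47677

Under SRS without replacement, Var(ȳ) = (1 − f)·s²/n with f = n/N = 1992/40880 = 0.04872798.
Var(ȳ) = (1 − 0.04872798)·476/1992 = 0.95127202·0.23895582 = 0.22731199.
SE(ȳ) = √(0.22731199) = 0.47677.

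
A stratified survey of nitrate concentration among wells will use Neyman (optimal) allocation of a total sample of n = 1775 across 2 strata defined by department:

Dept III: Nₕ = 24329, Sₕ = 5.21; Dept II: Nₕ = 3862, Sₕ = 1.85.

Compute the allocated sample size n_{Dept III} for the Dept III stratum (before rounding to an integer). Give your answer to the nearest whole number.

Neyman allocation: nₕ = n·NₕSₕ / Σⱼ NⱼSⱼ.
Σ NⱼSⱼ = 24329·5.21 + 3862·1.85 = 133898.79.
n_{Dept III} = 1775·24329·5.21 / 133898.79 = 1680.

1680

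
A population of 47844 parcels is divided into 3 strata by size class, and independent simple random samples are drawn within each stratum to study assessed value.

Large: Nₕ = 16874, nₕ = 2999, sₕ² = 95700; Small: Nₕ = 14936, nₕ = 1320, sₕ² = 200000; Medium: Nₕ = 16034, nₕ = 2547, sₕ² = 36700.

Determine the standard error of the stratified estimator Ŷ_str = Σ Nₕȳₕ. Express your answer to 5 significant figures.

Var(Ŷ_str) = Σₕ Nₕ²(1 − fₕ)sₕ²/nₕ.
Large: 16874²·(1 − 2999/16874)·95700/2999 = 7.4711337 × 10^9.
Small: 14936²·(1 − 1320/14936)·200000/1320 = 3.0813421 × 10^10.
Medium: 16034²·(1 − 2547/16034)·36700/2547 = 3.1159778 × 10^9.
Sum = 4.1400533 × 10^10.
SE = √(4.1400533 × 10^10) = 203470.

203470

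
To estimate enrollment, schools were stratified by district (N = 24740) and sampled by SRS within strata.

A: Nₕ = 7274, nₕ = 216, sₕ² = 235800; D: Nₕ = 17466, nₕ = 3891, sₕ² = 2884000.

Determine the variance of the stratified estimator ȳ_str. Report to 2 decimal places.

378.69

Var(ȳ_str) = Σₕ Wₕ²(1 − fₕ)sₕ²/nₕ with Wₕ = Nₕ/N, N = 24740.
A: Wₕ = 0.29401778; term = 0.29401778²·(1 − 0.02969480)·235800/216 = 91.568397.
D: Wₕ = 0.70598222; term = 0.70598222²·(1 − 0.22277568)·2884000/3891 = 287.12296.
Sum = 378.69136.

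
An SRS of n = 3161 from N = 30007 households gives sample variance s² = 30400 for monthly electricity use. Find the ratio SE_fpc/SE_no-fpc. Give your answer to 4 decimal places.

f = n/N = 3161/30007 = 0.10534209.
SE_no-fpc = √(s²/n) = 3.1011626; SE_fpc = √((1−f)s²/n) = 2.9332768.
Ratio = √(1−f) = 0.94586358.

0.9459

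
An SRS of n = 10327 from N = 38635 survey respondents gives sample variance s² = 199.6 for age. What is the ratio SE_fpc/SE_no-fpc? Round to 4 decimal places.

0.8560

f = n/N = 10327/38635 = 0.26729649.
SE_no-fpc = √(s²/n) = 0.13902509; SE_fpc = √((1−f)s²/n) = 0.11900284.
Ratio = √(1−f) = 0.85598102.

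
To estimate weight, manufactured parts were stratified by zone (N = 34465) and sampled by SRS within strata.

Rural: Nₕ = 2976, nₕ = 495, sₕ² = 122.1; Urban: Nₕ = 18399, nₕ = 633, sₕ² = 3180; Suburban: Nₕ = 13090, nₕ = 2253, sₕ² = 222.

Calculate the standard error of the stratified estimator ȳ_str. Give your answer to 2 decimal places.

1.18

Var(ȳ_str) = Σₕ Wₕ²(1 − fₕ)sₕ²/nₕ with Wₕ = Nₕ/N, N = 34465.
Rural: Wₕ = 0.08634847; term = 0.08634847²·(1 − 0.16633065)·122.1/495 = 0.0015332522.
Urban: Wₕ = 0.53384593; term = 0.53384593²·(1 − 0.03440404)·3180/633 = 1.3824541.
Suburban: Wₕ = 0.37980560; term = 0.37980560²·(1 − 0.17211612)·222/2253 = 0.011767493.
Sum = 1.3957548.
SE = √(1.3957548) = 1.18.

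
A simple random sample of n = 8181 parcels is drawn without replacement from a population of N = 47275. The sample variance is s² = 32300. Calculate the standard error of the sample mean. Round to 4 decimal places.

Under SRS without replacement, Var(ȳ) = (1 − f)·s²/n with f = n/N = 8181/47275 = 0.17305130.
Var(ȳ) = (1 − 0.17305130)·32300/8181 = 0.82694870·3.9481726 = 3.2649362.
SE(ȳ) = √(3.2649362) = 1.8069.

1.8069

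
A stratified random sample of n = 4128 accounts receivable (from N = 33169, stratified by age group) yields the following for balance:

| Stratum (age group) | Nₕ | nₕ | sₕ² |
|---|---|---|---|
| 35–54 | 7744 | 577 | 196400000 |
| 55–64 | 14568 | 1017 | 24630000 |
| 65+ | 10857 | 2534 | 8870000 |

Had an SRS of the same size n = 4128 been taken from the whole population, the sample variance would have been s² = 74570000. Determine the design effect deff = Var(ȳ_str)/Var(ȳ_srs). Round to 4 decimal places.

1.3786

Var(ȳ_str) = Σ Wₕ²(1−fₕ)sₕ²/nₕ with Wₕ = Nₕ/33169:
  35–54: (7744/33169)²·(1−577/7744)·196400000/577 = 17171.319
  55–64: (14568/33169)²·(1−1017/14568)·24630000/1017 = 4345.6023
  65+: (10857/33169)²·(1−2534/10857)·8870000/2534 = 287.50274
  → Var(ȳ_str) = 21804.424.
Var(ȳ_srs) = (1 − 4128/33169)·74570000/4128 = 15816.254.
deff = 21804.424 / 15816.254 = 1.3786.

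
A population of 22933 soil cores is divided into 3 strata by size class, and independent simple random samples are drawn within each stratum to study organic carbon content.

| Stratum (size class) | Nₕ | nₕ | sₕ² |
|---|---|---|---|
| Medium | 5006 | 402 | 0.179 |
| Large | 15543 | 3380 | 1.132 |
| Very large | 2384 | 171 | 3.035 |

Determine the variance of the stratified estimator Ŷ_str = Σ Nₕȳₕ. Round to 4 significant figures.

167200

Var(Ŷ_str) = Σₕ Nₕ²(1 − fₕ)sₕ²/nₕ.
Medium: 5006²·(1 − 402/5006)·0.179/402 = 10262.499.
Large: 15543²·(1 − 3380/15543)·1.132/3380 = 63314.806.
Very large: 2384²·(1 − 171/2384)·3.035/171 = 93637.595.
Sum = 167214.9.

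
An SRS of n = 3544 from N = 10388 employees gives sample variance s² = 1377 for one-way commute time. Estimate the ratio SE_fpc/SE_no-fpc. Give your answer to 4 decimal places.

0.8117

f = n/N = 3544/10388 = 0.34116288.
SE_no-fpc = √(s²/n) = 0.62333299; SE_fpc = √((1−f)s²/n) = 0.5059518.
Ratio = √(1−f) = 0.81168782.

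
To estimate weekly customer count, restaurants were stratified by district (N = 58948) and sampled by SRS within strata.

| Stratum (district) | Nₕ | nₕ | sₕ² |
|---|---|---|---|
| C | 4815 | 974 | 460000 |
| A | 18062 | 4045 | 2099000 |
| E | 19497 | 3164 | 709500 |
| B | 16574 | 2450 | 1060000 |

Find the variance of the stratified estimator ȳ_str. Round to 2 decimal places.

90.02

Var(ȳ_str) = Σₕ Wₕ²(1 − fₕ)sₕ²/nₕ with Wₕ = Nₕ/N, N = 58948.
C: Wₕ = 0.08168216; term = 0.08168216²·(1 − 0.20228453)·460000/974 = 2.5136298.
A: Wₕ = 0.30640565; term = 0.30640565²·(1 − 0.22395084)·2099000/4045 = 37.807388.
E: Wₕ = 0.33074913; term = 0.33074913²·(1 − 0.16228138)·709500/3164 = 20.549986.
B: Wₕ = 0.28116306; term = 0.28116306²·(1 − 0.14782189)·1060000/2450 = 29.146518.
Sum = 90.017522.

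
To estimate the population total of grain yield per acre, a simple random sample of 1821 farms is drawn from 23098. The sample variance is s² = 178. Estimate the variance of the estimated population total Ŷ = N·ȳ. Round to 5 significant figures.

Var(Ŷ) = N²·Var(ȳ) = N²·(1 − n/N)·s²/n.
f = 1821/23098 = 0.07883799; Var(ȳ) = 0.92116201·178/1821 = 0.090042195.
Var(Ŷ) = 23098² · 0.090042195 = 4.8039096 × 10^7.

4.8039 × 10^7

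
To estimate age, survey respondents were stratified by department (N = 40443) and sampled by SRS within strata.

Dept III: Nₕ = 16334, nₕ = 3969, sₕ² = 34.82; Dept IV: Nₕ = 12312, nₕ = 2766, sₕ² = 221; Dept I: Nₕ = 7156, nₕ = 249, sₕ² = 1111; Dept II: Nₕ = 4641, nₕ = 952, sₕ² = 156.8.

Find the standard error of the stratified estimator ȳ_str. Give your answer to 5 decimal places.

Var(ȳ_str) = Σₕ Wₕ²(1 − fₕ)sₕ²/nₕ with Wₕ = Nₕ/N, N = 40443.
Dept III: Wₕ = 0.40387706; term = 0.40387706²·(1 − 0.24299008)·34.82/3969 = 0.0010832972.
Dept IV: Wₕ = 0.30442845; term = 0.30442845²·(1 − 0.22465887)·221/2766 = 0.0057412097.
Dept I: Wₕ = 0.17694039; term = 0.17694039²·(1 − 0.03479598)·1111/249 = 0.13483038.
Dept II: Wₕ = 0.11475410; term = 0.11475410²·(1 − 0.20512821)·156.8/952 = 0.0017240212.
Sum = 0.14337891.
SE = √(0.14337891) = 0.37865.

0.37865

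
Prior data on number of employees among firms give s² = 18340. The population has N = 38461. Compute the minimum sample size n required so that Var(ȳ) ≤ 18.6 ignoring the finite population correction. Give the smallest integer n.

987

Without fpc, n₀ = s²/D = 18340/18.6 = 986.0215.
Rounding up, n = 987.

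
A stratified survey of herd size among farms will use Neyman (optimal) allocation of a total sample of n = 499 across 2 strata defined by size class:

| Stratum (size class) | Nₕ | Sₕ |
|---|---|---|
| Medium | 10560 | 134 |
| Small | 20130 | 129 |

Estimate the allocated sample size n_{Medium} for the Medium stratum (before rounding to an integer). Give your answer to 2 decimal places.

176.01

Neyman allocation: nₕ = n·NₕSₕ / Σⱼ NⱼSⱼ.
Σ NⱼSⱼ = 10560·134 + 20130·129 = 4.01181 × 10^6.
n_{Medium} = 499·10560·134 / (4.01181 × 10^6) = 176.01.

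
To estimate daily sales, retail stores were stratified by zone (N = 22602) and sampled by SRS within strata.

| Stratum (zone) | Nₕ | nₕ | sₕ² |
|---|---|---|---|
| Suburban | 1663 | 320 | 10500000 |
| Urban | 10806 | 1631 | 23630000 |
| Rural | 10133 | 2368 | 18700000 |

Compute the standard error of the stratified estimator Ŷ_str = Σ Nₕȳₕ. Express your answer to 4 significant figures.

Var(Ŷ_str) = Σₕ Nₕ²(1 − fₕ)sₕ²/nₕ.
Suburban: 1663²·(1 − 320/1663)·10500000/320 = 7.3283733 × 10^10.
Urban: 10806²·(1 − 1631/10806)·23630000/1631 = 1.4364179 × 10^12.
Rural: 10133²·(1 − 2368/10133)·18700000/2368 = 6.2135445 × 10^11.
Sum = 2.1310561 × 10^12.
SE = √(2.1310561 × 10^12) = 1.460 × 10^6.

1.460 × 10^6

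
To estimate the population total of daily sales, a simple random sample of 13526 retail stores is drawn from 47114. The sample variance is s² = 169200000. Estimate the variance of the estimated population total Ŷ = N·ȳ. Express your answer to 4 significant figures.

1.980 × 10^13

Var(Ŷ) = N²·Var(ȳ) = N²·(1 − n/N)·s²/n.
f = 13526/47114 = 0.28709089; Var(ȳ) = 0.71290911·169200000/13526 = 8917.9522.
Var(Ŷ) = 47114² · 8917.9522 = 1.9795437 × 10^13.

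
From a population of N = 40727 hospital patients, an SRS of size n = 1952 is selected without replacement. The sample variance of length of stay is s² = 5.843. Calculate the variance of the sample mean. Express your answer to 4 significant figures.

0.002850

Under SRS without replacement, Var(ȳ) = (1 − f)·s²/n with f = n/N = 1952/40727 = 0.04792889.
Var(ȳ) = (1 − 0.04792889)·5.843/1952 = 0.95207111·0.0029933402 = 0.0028498727.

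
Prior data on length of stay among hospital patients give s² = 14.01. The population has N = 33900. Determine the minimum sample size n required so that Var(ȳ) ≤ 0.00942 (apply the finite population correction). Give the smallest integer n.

1425

Without fpc, n₀ = s²/D = 14.01/0.00942 = 1487.2611.
With fpc, (1 − n/N)·s²/n ≤ D requires n ≥ n₀/(1 + n₀/N) = 1487.2611/(1 + 1487.2611/33900) = 1424.7543.
Rounding up, n = 1425.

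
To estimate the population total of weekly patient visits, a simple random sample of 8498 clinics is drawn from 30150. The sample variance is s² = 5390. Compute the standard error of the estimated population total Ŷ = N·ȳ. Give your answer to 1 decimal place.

Var(Ŷ) = N²·Var(ȳ) = N²·(1 − n/N)·s²/n.
f = 8498/30150 = 0.28185738; Var(ȳ) = 0.71814262·5390/8498 = 0.45549408.
Var(Ŷ) = 30150² · 0.45549408 = 4.1405437 × 10^8.
SE(Ŷ) = √(4.1405437 × 10^8) = 20348.3.

20348.3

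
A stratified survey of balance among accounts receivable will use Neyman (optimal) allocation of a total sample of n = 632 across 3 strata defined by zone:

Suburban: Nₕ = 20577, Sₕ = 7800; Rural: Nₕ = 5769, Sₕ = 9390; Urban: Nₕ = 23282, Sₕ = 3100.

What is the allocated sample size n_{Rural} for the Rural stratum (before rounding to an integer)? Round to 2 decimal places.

119.35

Neyman allocation: nₕ = n·NₕSₕ / Σⱼ NⱼSⱼ.
Σ NⱼSⱼ = 20577·7800 + 5769·9390 + 23282·3100 = 2.8684571 × 10^8.
n_{Rural} = 632·5769·9390 / (2.8684571 × 10^8) = 119.35.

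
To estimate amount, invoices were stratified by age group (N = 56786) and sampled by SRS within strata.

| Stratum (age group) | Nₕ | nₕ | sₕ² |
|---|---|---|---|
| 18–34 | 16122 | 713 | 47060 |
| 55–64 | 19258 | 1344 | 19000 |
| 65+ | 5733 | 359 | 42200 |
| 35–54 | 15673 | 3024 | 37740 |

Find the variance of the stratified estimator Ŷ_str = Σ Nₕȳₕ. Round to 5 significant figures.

2.7369 × 10^10

Var(Ŷ_str) = Σₕ Nₕ²(1 − fₕ)sₕ²/nₕ.
18–34: 16122²·(1 − 713/16122)·47060/713 = 1.6396674 × 10^10.
55–64: 19258²·(1 − 1344/19258)·19000/1344 = 4.8770598 × 10^9.
65+: 5733²·(1 − 359/5733)·42200/359 = 3.621576 × 10^9.
35–54: 15673²·(1 − 3024/15673)·37740/3024 = 2.4741637 × 10^9.
Sum = 2.7369474 × 10^10.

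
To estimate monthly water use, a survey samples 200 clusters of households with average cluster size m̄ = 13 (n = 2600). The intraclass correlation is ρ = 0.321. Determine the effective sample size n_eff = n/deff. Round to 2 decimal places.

535.86

deff = 1 + (13 − 1)·0.321 = 1 + 3.852 = 4.852.
n_eff = 2600 / 4.852 = 535.86.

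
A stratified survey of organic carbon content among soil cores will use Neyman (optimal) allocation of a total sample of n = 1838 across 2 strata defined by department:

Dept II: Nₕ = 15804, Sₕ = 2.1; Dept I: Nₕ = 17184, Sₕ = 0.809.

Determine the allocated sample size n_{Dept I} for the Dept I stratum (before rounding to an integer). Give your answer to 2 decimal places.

Neyman allocation: nₕ = n·NₕSₕ / Σⱼ NⱼSⱼ.
Σ NⱼSⱼ = 15804·2.1 + 17184·0.809 = 47090.256.
n_{Dept I} = 1838·17184·0.809 / 47090.256 = 542.61.

542.61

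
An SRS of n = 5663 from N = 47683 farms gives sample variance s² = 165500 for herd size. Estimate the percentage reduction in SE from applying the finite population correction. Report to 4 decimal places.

f = n/N = 5663/47683 = 0.11876350.
SE_no-fpc = √(s²/n) = 5.405996; SE_fpc = √((1−f)s²/n) = 5.0748354.
Ratio = √(1−f) = 0.93874198. Reduction = 100·(1 − 0.93874198) = 6.1258%.

6.1258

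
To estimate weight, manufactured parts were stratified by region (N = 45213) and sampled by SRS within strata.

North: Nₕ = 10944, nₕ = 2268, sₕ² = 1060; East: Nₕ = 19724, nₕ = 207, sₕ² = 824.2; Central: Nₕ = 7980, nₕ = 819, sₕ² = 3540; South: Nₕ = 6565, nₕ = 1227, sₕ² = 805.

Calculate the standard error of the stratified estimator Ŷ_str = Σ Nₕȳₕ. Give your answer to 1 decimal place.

Var(Ŷ_str) = Σₕ Nₕ²(1 − fₕ)sₕ²/nₕ.
North: 10944²·(1 − 2268/10944)·1060/2268 = 4.4377051 × 10^7.
East: 19724²·(1 − 207/19724)·824.2/207 = 1.5327465 × 10^9.
Central: 7980²·(1 − 819/7980)·3540/819 = 2.4699942 × 10^8.
South: 6565²·(1 − 1227/6565)·805/1227 = 2.2991358 × 10^7.
Sum = 1.8471143 × 10^9.
SE = √(1.8471143 × 10^9) = 42978.1.

42978.1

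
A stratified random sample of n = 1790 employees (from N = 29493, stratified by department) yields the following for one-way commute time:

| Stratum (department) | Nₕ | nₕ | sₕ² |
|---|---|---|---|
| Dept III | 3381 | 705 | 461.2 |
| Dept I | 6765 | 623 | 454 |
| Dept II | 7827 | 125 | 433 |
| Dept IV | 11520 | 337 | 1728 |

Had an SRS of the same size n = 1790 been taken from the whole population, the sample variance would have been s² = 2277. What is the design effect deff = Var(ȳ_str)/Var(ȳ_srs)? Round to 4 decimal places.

0.8713

Var(ȳ_str) = Σ Wₕ²(1−fₕ)sₕ²/nₕ with Wₕ = Nₕ/29493:
  Dept III: (3381/29493)²·(1−705/3381)·461.2/705 = 0.0068044583
  Dept I: (6765/29493)²·(1−623/6765)·454/623 = 0.03481028
  Dept II: (7827/29493)²·(1−125/7827)·433/125 = 0.24007052
  Dept IV: (11520/29493)²·(1−337/11520)·1728/337 = 0.75942823
  → Var(ȳ_str) = 1.0411135.
Var(ȳ_srs) = (1 − 1790/29493)·2277/1790 = 1.1948623.
deff = 1.0411135 / 1.1948623 = 0.8713.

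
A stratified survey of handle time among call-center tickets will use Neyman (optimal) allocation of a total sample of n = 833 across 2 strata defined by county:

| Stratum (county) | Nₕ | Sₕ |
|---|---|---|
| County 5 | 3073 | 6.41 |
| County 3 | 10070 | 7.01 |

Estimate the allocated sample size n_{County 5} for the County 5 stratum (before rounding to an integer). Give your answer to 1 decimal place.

181.7

Neyman allocation: nₕ = n·NₕSₕ / Σⱼ NⱼSⱼ.
Σ NⱼSⱼ = 3073·6.41 + 10070·7.01 = 90288.63.
n_{County 5} = 833·3073·6.41 / 90288.63 = 181.7.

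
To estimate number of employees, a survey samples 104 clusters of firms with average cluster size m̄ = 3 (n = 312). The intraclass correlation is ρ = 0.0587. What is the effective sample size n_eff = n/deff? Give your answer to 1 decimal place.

279.2

deff = 1 + (3 − 1)·0.0587 = 1 + 0.1174 = 1.1174.
n_eff = 312 / 1.1174 = 279.2.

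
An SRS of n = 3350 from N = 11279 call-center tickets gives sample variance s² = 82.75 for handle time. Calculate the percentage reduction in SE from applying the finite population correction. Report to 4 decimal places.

f = n/N = 3350/11279 = 0.29701215.
SE_no-fpc = √(s²/n) = 0.15716708; SE_fpc = √((1−f)s²/n) = 0.13177575.
Ratio = √(1−f) = 0.83844371. Reduction = 100·(1 − 0.83844371) = 16.1556%.

16.1556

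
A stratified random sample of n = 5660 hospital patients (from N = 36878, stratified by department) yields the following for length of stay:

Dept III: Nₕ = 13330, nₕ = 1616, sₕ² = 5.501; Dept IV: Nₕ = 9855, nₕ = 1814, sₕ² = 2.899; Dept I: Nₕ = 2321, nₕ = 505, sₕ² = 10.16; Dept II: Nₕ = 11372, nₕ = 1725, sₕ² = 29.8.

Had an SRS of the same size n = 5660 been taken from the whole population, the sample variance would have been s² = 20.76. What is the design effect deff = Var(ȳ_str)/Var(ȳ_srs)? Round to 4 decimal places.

0.6248

Var(ȳ_str) = Σ Wₕ²(1−fₕ)sₕ²/nₕ with Wₕ = Nₕ/36878:
  Dept III: (13330/36878)²·(1−1616/13330)·5.501/1616 = 3.9084174 × 10^-4
  Dept IV: (9855/36878)²·(1−1814/9855)·2.899/1814 = 9.3119986 × 10^-5
  Dept I: (2321/36878)²·(1−505/2321)·10.16/505 = 6.2353178 × 10^-5
  Dept II: (11372/36878)²·(1−1725/11372)·29.8/1725 = 0.0013935469
  → Var(ȳ_str) = 0.0019398618.
Var(ȳ_srs) = (1 − 5660/36878)·20.76/5660 = 0.0031049073.
deff = 0.0019398618 / 0.0031049073 = 0.6248.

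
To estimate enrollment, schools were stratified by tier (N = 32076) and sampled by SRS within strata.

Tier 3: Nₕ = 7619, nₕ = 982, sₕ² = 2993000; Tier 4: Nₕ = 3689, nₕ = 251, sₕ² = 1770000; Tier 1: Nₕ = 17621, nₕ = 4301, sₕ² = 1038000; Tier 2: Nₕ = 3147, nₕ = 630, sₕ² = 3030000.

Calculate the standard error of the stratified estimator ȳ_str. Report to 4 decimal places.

18.1330

Var(ȳ_str) = Σₕ Wₕ²(1 − fₕ)sₕ²/nₕ with Wₕ = Nₕ/N, N = 32076.
Tier 3: Wₕ = 0.23752962; term = 0.23752962²·(1 − 0.12888831)·2993000/982 = 149.79752.
Tier 4: Wₕ = 0.11500811; term = 0.11500811²·(1 − 0.06804012)·1770000/251 = 86.926794.
Tier 1: Wₕ = 0.54935154; term = 0.54935154²·(1 − 0.24408376)·1038000/4301 = 55.055699.
Tier 2: Wₕ = 0.09811074; term = 0.09811074²·(1 − 0.20019066)·3030000/630 = 37.027264.
Sum = 328.80728.
SE = √(328.80728) = 18.1330.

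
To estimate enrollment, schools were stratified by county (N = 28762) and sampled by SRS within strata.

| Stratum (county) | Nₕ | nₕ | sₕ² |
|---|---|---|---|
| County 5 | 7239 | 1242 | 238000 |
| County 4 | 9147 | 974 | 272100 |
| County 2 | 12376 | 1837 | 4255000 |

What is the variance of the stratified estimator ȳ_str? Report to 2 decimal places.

400.50

Var(ȳ_str) = Σₕ Wₕ²(1 − fₕ)sₕ²/nₕ with Wₕ = Nₕ/N, N = 28762.
County 5: Wₕ = 0.25168625; term = 0.25168625²·(1 − 0.17157066)·238000/1242 = 10.056106.
County 4: Wₕ = 0.31802378; term = 0.31802378²·(1 − 0.10648300)·272100/974 = 25.245943.
County 2: Wₕ = 0.43028997; term = 0.43028997²·(1 − 0.14843245)·4255000/1837 = 365.20099.
Sum = 400.50304.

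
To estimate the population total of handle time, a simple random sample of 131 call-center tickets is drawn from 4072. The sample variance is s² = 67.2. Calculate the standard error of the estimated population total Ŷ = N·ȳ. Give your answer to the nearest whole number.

Var(Ŷ) = N²·Var(ȳ) = N²·(1 − n/N)·s²/n.
f = 131/4072 = 0.03217092; Var(ȳ) = 0.96782908·67.2/131 = 0.49647415.
Var(Ŷ) = 4072² · 0.49647415 = 8.2321292 × 10^6.
SE(Ŷ) = √(8.2321292 × 10^6) = 2869.

2869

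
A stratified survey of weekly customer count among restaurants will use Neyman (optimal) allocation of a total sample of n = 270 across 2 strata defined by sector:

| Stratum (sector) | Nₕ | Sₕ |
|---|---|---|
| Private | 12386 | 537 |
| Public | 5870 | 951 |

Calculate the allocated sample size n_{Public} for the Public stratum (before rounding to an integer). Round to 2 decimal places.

123.20

Neyman allocation: nₕ = n·NₕSₕ / Σⱼ NⱼSⱼ.
Σ NⱼSⱼ = 12386·537 + 5870·951 = 1.2233652 × 10^7.
n_{Public} = 270·5870·951 / (1.2233652 × 10^7) = 123.20.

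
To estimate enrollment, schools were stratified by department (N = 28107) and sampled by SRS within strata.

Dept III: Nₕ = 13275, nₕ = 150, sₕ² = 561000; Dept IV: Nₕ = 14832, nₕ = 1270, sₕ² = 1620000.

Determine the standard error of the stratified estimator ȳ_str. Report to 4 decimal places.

Var(ȳ_str) = Σₕ Wₕ²(1 − fₕ)sₕ²/nₕ with Wₕ = Nₕ/N, N = 28107.
Dept III: Wₕ = 0.47230227; term = 0.47230227²·(1 − 0.01129944)·561000/150 = 824.85281.
Dept IV: Wₕ = 0.52769773; term = 0.52769773²·(1 − 0.08562567)·1620000/1270 = 324.79233.
Sum = 1149.6451.
SE = √(1149.6451) = 33.9064.

33.9064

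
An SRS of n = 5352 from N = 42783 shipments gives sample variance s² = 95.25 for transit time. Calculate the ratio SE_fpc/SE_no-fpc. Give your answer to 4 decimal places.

f = n/N = 5352/42783 = 0.12509642.
SE_no-fpc = √(s²/n) = 0.13340572; SE_fpc = √((1−f)s²/n) = 0.12478275.
Ratio = √(1−f) = 0.93536281.

0.9354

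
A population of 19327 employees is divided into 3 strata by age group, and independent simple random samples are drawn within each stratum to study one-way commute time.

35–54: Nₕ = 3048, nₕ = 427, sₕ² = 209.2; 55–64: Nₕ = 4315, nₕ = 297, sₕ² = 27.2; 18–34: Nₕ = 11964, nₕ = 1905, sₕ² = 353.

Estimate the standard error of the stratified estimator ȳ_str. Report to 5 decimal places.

Var(ȳ_str) = Σₕ Wₕ²(1 − fₕ)sₕ²/nₕ with Wₕ = Nₕ/N, N = 19327.
35–54: Wₕ = 0.15770683; term = 0.15770683²·(1 − 0.14009186)·209.2/427 = 0.010478205.
55–64: Wₕ = 0.22326279; term = 0.22326279²·(1 − 0.06882966)·27.2/297 = 0.0042508355.
18–34: Wₕ = 0.61903037; term = 0.61903037²·(1 − 0.15922768)·353/1905 = 0.05970106.
Sum = 0.074430101.
SE = √(0.074430101) = 0.27282.

0.27282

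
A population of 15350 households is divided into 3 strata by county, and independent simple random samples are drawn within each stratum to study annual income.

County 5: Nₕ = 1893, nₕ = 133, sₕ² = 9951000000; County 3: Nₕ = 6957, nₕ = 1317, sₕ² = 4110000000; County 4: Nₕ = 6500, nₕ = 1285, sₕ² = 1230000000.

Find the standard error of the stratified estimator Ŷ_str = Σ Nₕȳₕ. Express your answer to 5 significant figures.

2.0104 × 10^7

Var(Ŷ_str) = Σₕ Nₕ²(1 − fₕ)sₕ²/nₕ.
County 5: 1893²·(1 − 133/1893)·9951000000/133 = 2.4927479 × 10^14.
County 3: 6957²·(1 − 1317/6957)·4110000000/1317 = 1.2244954 × 10^14.
County 4: 6500²·(1 − 1285/6500)·1230000000/1285 = 3.2446634 × 10^13.
Sum = 4.0417096 × 10^14.
SE = √(4.0417096 × 10^14) = 2.0104 × 10^7.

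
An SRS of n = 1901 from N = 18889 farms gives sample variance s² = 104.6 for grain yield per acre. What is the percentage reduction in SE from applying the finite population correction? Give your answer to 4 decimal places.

5.1654

f = n/N = 1901/18889 = 0.10064058.
SE_no-fpc = √(s²/n) = 0.23457125; SE_fpc = √((1−f)s²/n) = 0.22245462.
Ratio = √(1−f) = 0.94834562. Reduction = 100·(1 − 0.94834562) = 5.1654%.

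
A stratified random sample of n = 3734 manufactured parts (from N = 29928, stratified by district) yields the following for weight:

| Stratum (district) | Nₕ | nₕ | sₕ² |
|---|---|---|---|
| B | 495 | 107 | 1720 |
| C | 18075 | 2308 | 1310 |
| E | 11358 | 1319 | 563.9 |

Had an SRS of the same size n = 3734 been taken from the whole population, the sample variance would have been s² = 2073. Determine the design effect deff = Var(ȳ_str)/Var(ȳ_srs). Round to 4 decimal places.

0.4908

Var(ȳ_str) = Σ Wₕ²(1−fₕ)sₕ²/nₕ with Wₕ = Nₕ/29928:
  B: (495/29928)²·(1−107/495)·1720/107 = 0.0034468803
  C: (18075/29928)²·(1−2308/18075)·1310/2308 = 0.18059573
  E: (11358/29928)²·(1−1319/11358)·563.9/1319 = 0.054424472
  → Var(ȳ_str) = 0.23846708.
Var(ȳ_srs) = (1 − 3734/29928)·2073/3734 = 0.48590248.
deff = 0.23846708 / 0.48590248 = 0.4908.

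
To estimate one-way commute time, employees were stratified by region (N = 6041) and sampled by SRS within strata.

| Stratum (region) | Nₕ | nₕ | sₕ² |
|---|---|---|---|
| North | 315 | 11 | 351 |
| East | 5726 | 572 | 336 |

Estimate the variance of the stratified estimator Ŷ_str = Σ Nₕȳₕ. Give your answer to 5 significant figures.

2.0391 × 10^7

Var(Ŷ_str) = Σₕ Nₕ²(1 − fₕ)sₕ²/nₕ.
North: 315²·(1 − 11/315)·351/11 = 3.0556145 × 10^6.
East: 5726²·(1 − 572/5726)·336/572 = 1.7335605 × 10^7.
Sum = 2.039122 × 10^7.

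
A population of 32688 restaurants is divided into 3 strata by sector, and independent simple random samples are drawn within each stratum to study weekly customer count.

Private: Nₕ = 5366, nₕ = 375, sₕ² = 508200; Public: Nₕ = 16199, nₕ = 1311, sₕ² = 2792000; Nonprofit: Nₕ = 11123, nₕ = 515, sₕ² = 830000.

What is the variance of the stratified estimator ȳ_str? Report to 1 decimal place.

Var(ȳ_str) = Σₕ Wₕ²(1 − fₕ)sₕ²/nₕ with Wₕ = Nₕ/N, N = 32688.
Private: Wₕ = 0.16415810; term = 0.16415810²·(1 − 0.06988446)·508200/375 = 33.967605.
Public: Wₕ = 0.49556412; term = 0.49556412²·(1 − 0.08093092)·2792000/1311 = 480.68502.
Nonprofit: Wₕ = 0.34027778; term = 0.34027778²·(1 − 0.04630046)·830000/515 = 177.97115.
Sum = 692.62378.

692.6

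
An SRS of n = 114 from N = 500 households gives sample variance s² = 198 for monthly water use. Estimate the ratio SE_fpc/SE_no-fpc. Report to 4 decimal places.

0.8786

f = n/N = 114/500 = 0.22800000.
SE_no-fpc = √(s²/n) = 1.3178931; SE_fpc = √((1−f)s²/n) = 1.1579474.
Ratio = √(1−f) = 0.87863531.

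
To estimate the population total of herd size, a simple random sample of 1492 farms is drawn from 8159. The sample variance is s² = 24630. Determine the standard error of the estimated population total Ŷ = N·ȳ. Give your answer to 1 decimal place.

Var(Ŷ) = N²·Var(ȳ) = N²·(1 − n/N)·s²/n.
f = 1492/8159 = 0.18286555; Var(ȳ) = 0.81713445·24630/1492 = 13.489291.
Var(Ŷ) = 8159² · 13.489291 = 8.979724 × 10^8.
SE(Ŷ) = √(8.979724 × 10^8) = 29966.2.

29966.2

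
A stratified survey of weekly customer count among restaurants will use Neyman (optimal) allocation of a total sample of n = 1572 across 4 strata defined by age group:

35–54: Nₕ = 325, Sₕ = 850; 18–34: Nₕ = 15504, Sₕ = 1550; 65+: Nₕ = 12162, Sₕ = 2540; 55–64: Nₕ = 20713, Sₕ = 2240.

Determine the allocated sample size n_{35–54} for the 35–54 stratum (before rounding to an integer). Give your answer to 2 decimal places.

4.27

Neyman allocation: nₕ = n·NₕSₕ / Σⱼ NⱼSⱼ.
Σ NⱼSⱼ = 325·850 + 15504·1550 + 12162·2540 + 20713·2240 = 1.0159605 × 10^8.
n_{35–54} = 1572·325·850 / (1.0159605 × 10^8) = 4.27.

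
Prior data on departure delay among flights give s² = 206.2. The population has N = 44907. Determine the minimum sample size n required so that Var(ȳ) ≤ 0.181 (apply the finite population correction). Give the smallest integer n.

Without fpc, n₀ = s²/D = 206.2/0.181 = 1139.2265.
With fpc, (1 − n/N)·s²/n ≤ D requires n ≥ n₀/(1 + n₀/N) = 1139.2265/(1 + 1139.2265/44907) = 1111.0410.
Rounding up, n = 1112.

1112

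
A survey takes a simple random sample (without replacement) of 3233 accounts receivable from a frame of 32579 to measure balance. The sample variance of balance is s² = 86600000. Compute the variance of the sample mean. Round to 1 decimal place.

Under SRS without replacement, Var(ȳ) = (1 − f)·s²/n with f = n/N = 3233/32579 = 0.09923570.
Var(ȳ) = (1 − 0.09923570)·86600000/3233 = 0.90076430·26786.267 = 24128.113.

24128.1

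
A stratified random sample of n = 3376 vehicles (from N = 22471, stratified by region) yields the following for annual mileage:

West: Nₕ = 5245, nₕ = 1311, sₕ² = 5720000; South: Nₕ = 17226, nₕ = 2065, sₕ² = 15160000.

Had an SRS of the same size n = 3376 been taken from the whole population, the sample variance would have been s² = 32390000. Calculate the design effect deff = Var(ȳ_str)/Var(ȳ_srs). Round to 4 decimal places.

0.4876

Var(ȳ_str) = Σ Wₕ²(1−fₕ)sₕ²/nₕ with Wₕ = Nₕ/22471:
  West: (5245/22471)²·(1−1311/5245)·5720000/1311 = 178.29058
  South: (17226/22471)²·(1−2065/17226)·15160000/2065 = 3797.0528
  → Var(ȳ_str) = 3975.3434.
Var(ȳ_srs) = (1 − 3376/22471)·32390000/3376 = 8152.7809.
deff = 3975.3434 / 8152.7809 = 0.4876.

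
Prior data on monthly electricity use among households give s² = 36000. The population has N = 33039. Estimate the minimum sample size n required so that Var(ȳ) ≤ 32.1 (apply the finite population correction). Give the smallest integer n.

Without fpc, n₀ = s²/D = 36000/32.1 = 1121.4953.
With fpc, (1 − n/N)·s²/n ≤ D requires n ≥ n₀/(1 + n₀/N) = 1121.4953/(1 + 1121.4953/33039) = 1084.6764.
Rounding up, n = 1085.

1085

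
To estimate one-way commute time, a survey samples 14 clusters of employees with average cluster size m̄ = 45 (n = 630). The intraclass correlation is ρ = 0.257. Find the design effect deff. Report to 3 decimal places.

12.308

deff = 1 + (45 − 1)·0.257 = 1 + 11.308 = 12.308.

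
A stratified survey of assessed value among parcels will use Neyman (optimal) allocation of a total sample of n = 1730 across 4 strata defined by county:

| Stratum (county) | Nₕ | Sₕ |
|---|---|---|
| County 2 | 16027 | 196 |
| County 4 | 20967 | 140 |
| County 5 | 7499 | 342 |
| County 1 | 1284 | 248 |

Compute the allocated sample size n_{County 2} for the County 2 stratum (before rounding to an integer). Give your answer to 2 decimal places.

606.54

Neyman allocation: nₕ = n·NₕSₕ / Σⱼ NⱼSⱼ.
Σ NⱼSⱼ = 16027·196 + 20967·140 + 7499·342 + 1284·248 = 8.959762 × 10^6.
n_{County 2} = 1730·16027·196 / (8.959762 × 10^6) = 606.54.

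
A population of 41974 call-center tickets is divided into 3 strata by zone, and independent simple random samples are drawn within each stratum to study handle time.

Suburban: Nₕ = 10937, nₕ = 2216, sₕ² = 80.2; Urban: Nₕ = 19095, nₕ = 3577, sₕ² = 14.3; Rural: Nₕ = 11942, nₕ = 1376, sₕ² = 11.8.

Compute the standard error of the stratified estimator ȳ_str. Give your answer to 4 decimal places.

0.0570

Var(ȳ_str) = Σₕ Wₕ²(1 − fₕ)sₕ²/nₕ with Wₕ = Nₕ/N, N = 41974.
Suburban: Wₕ = 0.26056606; term = 0.26056606²·(1 − 0.20261498)·80.2/2216 = 0.0019593336.
Urban: Wₕ = 0.45492448; term = 0.45492448²·(1 − 0.18732653)·14.3/3577 = 6.7237536 × 10^-4.
Rural: Wₕ = 0.28450946; term = 0.28450946²·(1 − 0.11522358)·11.8/1376 = 6.1417273 × 10^-4.
Sum = 0.0032458817.
SE = √(0.0032458817) = 0.0570.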